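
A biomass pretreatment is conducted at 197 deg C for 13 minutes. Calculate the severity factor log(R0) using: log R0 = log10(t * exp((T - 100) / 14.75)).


logR0 = log10(t * exp((T - 100) / 14.75))
= log10(13 * exp((197 - 100) / 14.75))
= 3.9700

3.9700


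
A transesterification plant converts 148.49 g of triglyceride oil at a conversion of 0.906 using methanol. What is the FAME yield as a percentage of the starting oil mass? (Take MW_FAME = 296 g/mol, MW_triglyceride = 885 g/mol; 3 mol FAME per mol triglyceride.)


m_FAME = oil * conv * (3 * 296 / 885) = oil * conv * (888/885)
= 148.49 * 0.906 * 888 / 885
= 134.9880 g
Y = m_FAME / oil * 100 = conv * (888/885) * 100
= 0.906 * 888 / 885 * 100
= 90.91%

90.91%


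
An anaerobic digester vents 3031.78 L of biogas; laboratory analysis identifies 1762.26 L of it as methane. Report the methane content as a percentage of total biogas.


CH4% = V_CH4 / V_total * 100
= 1762.26 / 3031.78 * 100
= 58.1262%

58.1262%


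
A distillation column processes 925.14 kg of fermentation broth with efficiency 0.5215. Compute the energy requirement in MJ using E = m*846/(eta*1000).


E = m * 846 / (eta * 1000)
= 925.14 * 846 / (0.5215 * 1000)
= 1500.8024 MJ

1500.8024 MJ


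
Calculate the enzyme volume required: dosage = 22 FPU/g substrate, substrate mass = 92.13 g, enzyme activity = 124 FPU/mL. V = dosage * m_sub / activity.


V = dosage * m_sub / activity
V = 22 * 92.13 / 124
V = 16.3456 mL

16.3456 mL


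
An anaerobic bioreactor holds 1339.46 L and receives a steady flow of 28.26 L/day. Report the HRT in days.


HRT = V / Q
= 1339.46 / 28.26
= 47.3977 days

47.3977 days


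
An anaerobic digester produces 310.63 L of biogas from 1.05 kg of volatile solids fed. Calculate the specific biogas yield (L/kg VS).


Y = V / VS
= 310.63 / 1.05
= 295.8381 L/kg VS

295.8381 L/kg VS


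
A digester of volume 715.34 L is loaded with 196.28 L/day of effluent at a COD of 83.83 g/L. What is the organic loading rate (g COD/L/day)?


OLR = Q * S / V
= 196.28 * 83.83 / 715.34
= 23.0019 g/L/day

23.0019 g/L/day


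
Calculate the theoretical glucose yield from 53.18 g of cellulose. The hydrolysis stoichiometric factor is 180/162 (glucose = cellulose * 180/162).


glucose = cellulose * 180/162
= 53.18 * 180/162
= 59.0889 g

59.0889 g


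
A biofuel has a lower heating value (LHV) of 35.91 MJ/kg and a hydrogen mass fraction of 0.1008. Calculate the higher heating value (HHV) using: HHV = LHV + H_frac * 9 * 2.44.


HHV = LHV + H_frac * 9 * 2.44
= 35.91 + 0.1008 * 9 * 2.44
= 38.1236 MJ/kg

38.1236 MJ/kg


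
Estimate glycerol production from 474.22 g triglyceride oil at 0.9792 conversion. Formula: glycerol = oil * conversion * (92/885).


glycerol = oil * conv * (92/885)
= 474.22 * 0.9792 * 92 / 885
= 48.2721 g

48.2721 g


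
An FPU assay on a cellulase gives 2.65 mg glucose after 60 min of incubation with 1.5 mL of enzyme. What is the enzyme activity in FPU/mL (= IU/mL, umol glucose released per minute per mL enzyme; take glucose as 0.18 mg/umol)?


Activity = glucose_mg / (0.18 mg/umol * V_mL * t_min)
= 2.65 / (0.18 * 1.5 * 60)
= 0.1636 FPU/mL

0.1636 FPU/mL


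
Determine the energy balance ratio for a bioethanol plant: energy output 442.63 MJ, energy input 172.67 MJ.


EROI = E_out / E_in
= 442.63 / 172.67
= 2.5634

2.5634


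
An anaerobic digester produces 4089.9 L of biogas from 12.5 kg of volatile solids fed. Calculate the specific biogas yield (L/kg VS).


Y = V / VS
= 4089.9 / 12.5
= 327.1920 L/kg VS

327.1920 L/kg VS


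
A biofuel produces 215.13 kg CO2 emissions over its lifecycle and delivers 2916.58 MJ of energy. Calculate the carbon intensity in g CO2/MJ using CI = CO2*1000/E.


CI = CO2 * 1000 / E
= 215.13 * 1000 / 2916.58
= 73.7610 g CO2/MJ

73.7610 g CO2/MJ


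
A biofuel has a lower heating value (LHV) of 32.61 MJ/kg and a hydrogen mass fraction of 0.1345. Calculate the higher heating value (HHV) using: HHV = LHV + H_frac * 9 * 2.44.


HHV = LHV + H_frac * 9 * 2.44
= 32.61 + 0.1345 * 9 * 2.44
= 35.5636 MJ/kg

35.5636 MJ/kg


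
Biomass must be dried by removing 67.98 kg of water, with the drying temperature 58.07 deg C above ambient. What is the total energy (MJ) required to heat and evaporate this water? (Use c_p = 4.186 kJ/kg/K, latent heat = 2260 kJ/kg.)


E = m_water * (4.186 * dT + 2260) / 1000
= 67.98 * (4.186 * 58.07 + 2260) / 1000
= 170.1594 MJ

170.1594 MJ


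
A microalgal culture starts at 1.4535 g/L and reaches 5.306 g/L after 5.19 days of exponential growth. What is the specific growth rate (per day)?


mu = ln(X2/X1) / dt
= ln(5.306/1.4535) / 5.19
= 0.2495 per day

0.2495 per day


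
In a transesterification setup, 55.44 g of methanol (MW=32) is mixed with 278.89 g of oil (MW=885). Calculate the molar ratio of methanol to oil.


Molar ratio = n_MeOH / n_oil = (MeOH/32) / (oil/885) = (MeOH * 885) / (32 * oil)
= (55.44 * 885) / (32 * 278.89)
= 5.4977

5.4977


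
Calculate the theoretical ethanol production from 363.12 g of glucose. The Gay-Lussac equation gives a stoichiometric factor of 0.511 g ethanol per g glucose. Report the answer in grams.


Theoretical ethanol yield: m_EtOH = 0.511 * m_glucose
m_EtOH = 0.511 * 363.12 = 185.5543 g

185.5543 g


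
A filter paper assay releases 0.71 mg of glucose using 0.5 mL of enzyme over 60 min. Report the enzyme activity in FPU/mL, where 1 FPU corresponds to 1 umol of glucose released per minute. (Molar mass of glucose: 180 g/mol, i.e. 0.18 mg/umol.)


Activity = glucose_mg / (0.18 mg/umol * V_mL * t_min)
= 0.71 / (0.18 * 0.5 * 60)
= 0.1315 FPU/mL

0.1315 FPU/mL


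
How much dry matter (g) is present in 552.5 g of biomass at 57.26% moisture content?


Wd = Ww * (1 - MC/100)
= 552.5 * (1 - 57.26/100)
= 236.1385 g

236.1385 g


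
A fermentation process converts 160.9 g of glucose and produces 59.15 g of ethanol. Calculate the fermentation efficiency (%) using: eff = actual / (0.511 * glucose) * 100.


Fermentation efficiency = (actual / (0.511 * glucose)) * 100
= (59.15 / (0.511 * 160.9)) * 100
= 71.9412%

71.9412%


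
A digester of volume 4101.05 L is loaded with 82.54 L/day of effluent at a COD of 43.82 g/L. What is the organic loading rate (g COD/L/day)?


OLR = Q * S / V
= 82.54 * 43.82 / 4101.05
= 0.8819 g/L/day

0.8819 g/L/day


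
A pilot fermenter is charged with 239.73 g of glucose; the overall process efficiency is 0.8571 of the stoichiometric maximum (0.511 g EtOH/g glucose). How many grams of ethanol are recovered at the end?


Actual ethanol: m = 0.511 * 239.73 * 0.8571
m = 104.9965 g

104.9965 g


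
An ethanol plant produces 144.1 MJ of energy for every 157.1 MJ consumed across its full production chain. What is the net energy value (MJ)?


NEV = E_out - E_in
= 144.1 - 157.1
= -13.0000 MJ

-13.0000 MJ


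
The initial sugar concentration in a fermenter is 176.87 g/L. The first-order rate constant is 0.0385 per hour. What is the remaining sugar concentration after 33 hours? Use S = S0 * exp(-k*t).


S = S0 * exp(-k * t)
S = 176.87 * exp(-0.0385 * 33)
S = 49.6459 g/L

49.6459 g/L


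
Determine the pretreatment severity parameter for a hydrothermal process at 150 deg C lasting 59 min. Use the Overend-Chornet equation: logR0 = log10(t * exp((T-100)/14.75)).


logR0 = log10(t * exp((T - 100) / 14.75))
= log10(59 * exp((150 - 100) / 14.75))
= 3.2430

3.2430


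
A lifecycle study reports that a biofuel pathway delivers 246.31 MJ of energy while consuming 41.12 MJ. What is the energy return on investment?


EROI = E_out / E_in
= 246.31 / 41.12
= 5.9900

5.9900


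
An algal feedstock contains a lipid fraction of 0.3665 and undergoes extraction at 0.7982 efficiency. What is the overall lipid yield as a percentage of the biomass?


Y = lipid_content * extraction_eff * 100
= 0.3665 * 0.7982 * 100
= 29.2540%

29.2540%


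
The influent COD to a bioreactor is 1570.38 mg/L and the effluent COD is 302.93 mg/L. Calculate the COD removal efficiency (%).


eta = (COD_in - COD_out) / COD_in * 100
= (1570.38 - 302.93) / 1570.38 * 100
= 80.7098%

80.7098%


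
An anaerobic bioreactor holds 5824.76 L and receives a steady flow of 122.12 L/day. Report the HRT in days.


HRT = V / Q
= 5824.76 / 122.12
= 47.6970 days

47.6970 days


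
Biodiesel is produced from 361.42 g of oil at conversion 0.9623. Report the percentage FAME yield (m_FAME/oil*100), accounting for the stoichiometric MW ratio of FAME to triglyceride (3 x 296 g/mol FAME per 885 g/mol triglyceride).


m_FAME = oil * conv * (3 * 296 / 885) = oil * conv * (888/885)
= 361.42 * 0.9623 * 888 / 885
= 348.9734 g
Y = m_FAME / oil * 100 = conv * (888/885) * 100
= 0.9623 * 888 / 885 * 100
= 96.56%

96.56%


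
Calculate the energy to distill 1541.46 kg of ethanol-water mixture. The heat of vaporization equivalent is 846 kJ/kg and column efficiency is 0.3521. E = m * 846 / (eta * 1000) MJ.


E = m * 846 / (eta * 1000)
= 1541.46 * 846 / (0.3521 * 1000)
= 3703.7068 MJ

3703.7068 MJ


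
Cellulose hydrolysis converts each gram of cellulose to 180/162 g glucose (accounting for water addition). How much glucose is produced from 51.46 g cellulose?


glucose = cellulose * 180/162
= 51.46 * 180/162
= 57.1778 g

57.1778 g


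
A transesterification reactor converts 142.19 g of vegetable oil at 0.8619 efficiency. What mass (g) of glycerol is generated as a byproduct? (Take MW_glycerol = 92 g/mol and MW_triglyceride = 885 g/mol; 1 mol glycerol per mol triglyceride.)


glycerol = oil * conv * (92/885)
= 142.19 * 0.8619 * 92 / 885
= 12.7400 g

12.7400 g


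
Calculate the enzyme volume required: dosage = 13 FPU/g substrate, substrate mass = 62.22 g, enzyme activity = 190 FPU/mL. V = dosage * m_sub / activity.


V = dosage * m_sub / activity
V = 13 * 62.22 / 190
V = 4.2572 mL

4.2572 mL


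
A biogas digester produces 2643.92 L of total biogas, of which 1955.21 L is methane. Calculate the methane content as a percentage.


CH4% = V_CH4 / V_total * 100
= 1955.21 / 2643.92 * 100
= 73.9512%

73.9512%


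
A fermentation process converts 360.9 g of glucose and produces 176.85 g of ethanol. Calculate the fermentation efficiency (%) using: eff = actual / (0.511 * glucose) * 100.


Fermentation efficiency = (actual / (0.511 * glucose)) * 100
= (176.85 / (0.511 * 360.9)) * 100
= 95.8953%

95.8953%


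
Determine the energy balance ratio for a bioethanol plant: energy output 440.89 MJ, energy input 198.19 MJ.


EROI = E_out / E_in
= 440.89 / 198.19
= 2.2246

2.2246


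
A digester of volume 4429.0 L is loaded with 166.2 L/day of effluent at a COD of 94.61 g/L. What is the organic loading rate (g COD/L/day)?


OLR = Q * S / V
= 166.2 * 94.61 / 4429.0
= 3.5503 g/L/day

3.5503 g/L/day


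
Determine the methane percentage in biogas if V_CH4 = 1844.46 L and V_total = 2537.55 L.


CH4% = V_CH4 / V_total * 100
= 1844.46 / 2537.55 * 100
= 72.6866%

72.6866%


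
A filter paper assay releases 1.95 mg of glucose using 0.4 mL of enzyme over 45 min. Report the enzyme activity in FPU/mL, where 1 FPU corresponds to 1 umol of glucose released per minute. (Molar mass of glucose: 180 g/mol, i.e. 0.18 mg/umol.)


Activity = glucose_mg / (0.18 mg/umol * V_mL * t_min)
= 1.95 / (0.18 * 0.4 * 45)
= 0.6019 FPU/mL

0.6019 FPU/mL


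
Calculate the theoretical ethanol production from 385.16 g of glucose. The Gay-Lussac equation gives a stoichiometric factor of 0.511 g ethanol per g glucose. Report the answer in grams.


Theoretical ethanol yield: m_EtOH = 0.511 * m_glucose
m_EtOH = 0.511 * 385.16 = 196.8168 g

196.8168 g


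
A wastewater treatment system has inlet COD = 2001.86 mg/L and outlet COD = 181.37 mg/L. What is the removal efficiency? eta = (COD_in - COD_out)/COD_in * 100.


eta = (COD_in - COD_out) / COD_in * 100
= (2001.86 - 181.37) / 2001.86 * 100
= 90.9399%

90.9399%


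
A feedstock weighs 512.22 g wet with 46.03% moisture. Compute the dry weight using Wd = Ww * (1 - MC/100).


Wd = Ww * (1 - MC/100)
= 512.22 * (1 - 46.03/100)
= 276.4451 g

276.4451 g


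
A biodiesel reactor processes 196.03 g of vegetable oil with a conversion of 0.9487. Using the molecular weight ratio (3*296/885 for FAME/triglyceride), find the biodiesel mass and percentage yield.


m_FAME = oil * conv * (3 * 296 / 885) = oil * conv * (888/885)
= 196.03 * 0.9487 * 888 / 885
= 186.6041 g
Y = m_FAME / oil * 100 = conv * (888/885) * 100
= 0.9487 * 888 / 885 * 100
= 95.19%

186.6041 g FAME; Y = 95.19%


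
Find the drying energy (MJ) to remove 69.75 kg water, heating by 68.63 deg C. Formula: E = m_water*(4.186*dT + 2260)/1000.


E = m_water * (4.186 * dT + 2260) / 1000
= 69.75 * (4.186 * 68.63 + 2260) / 1000
= 177.6731 MJ

177.6731 MJ


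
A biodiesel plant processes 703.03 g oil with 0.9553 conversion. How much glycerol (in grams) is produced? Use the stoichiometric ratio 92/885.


glycerol = oil * conv * (92/885)
= 703.03 * 0.9553 * 92 / 885
= 69.8165 g

69.8165 g


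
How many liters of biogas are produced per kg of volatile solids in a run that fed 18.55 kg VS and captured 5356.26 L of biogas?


Y = V / VS
= 5356.26 / 18.55
= 288.7472 L/kg VS

288.7472 L/kg VS


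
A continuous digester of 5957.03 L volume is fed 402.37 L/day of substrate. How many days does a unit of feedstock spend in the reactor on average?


HRT = V / Q
= 5957.03 / 402.37
= 14.8049 days

14.8049 days


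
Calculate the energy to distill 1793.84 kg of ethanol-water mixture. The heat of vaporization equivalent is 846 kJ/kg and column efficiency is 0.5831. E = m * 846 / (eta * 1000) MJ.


E = m * 846 / (eta * 1000)
= 1793.84 * 846 / (0.5831 * 1000)
= 2602.6216 MJ

2602.6216 MJ


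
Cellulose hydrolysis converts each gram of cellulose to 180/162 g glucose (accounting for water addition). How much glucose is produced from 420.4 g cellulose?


glucose = cellulose * 180/162
= 420.4 * 180/162
= 467.1111 g

467.1111 g


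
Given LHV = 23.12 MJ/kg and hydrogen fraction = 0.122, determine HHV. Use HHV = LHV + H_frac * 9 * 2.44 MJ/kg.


HHV = LHV + H_frac * 9 * 2.44
= 23.12 + 0.122 * 9 * 2.44
= 25.7991 MJ/kg

25.7991 MJ/kg


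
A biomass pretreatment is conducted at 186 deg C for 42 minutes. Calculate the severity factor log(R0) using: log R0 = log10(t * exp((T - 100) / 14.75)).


logR0 = log10(t * exp((T - 100) / 14.75))
= log10(42 * exp((186 - 100) / 14.75))
= 4.1554

4.1554


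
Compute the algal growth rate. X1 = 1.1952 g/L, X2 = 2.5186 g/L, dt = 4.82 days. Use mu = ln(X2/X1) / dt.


mu = ln(X2/X1) / dt
= ln(2.5186/1.1952) / 4.82
= 0.1546 per day

0.1546 per day


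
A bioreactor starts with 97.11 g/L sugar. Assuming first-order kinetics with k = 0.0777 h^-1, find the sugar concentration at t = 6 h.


S = S0 * exp(-k * t)
S = 97.11 * exp(-0.0777 * 6)
S = 60.9250 g/L

60.9250 g/L


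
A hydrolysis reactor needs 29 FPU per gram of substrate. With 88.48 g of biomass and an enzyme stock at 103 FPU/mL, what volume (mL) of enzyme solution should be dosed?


V = dosage * m_sub / activity
V = 29 * 88.48 / 103
V = 24.9118 mL

24.9118 mL


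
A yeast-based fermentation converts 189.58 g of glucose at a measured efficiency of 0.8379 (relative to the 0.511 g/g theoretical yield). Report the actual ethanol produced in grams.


Actual ethanol: m = 0.511 * 189.58 * 0.8379
m = 81.1719 g

81.1719 g


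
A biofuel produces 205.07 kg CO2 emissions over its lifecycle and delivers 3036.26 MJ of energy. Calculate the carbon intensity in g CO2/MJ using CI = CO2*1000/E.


CI = CO2 * 1000 / E
= 205.07 * 1000 / 3036.26
= 67.5403 g CO2/MJ

67.5403 g CO2/MJ


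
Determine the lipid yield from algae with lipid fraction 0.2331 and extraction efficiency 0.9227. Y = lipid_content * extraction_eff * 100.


Y = lipid_content * extraction_eff * 100
= 0.2331 * 0.9227 * 100
= 21.5081%

21.5081%


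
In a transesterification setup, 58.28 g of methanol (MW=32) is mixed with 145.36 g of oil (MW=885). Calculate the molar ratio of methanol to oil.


Molar ratio = n_MeOH / n_oil = (MeOH/32) / (oil/885) = (MeOH * 885) / (32 * oil)
= (58.28 * 885) / (32 * 145.36)
= 11.0884

11.0884


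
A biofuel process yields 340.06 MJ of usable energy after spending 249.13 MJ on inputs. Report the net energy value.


NEV = E_out - E_in
= 340.06 - 249.13
= 90.9300 MJ

90.9300 MJ


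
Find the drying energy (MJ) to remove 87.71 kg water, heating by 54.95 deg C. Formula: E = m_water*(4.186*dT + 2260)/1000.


E = m_water * (4.186 * dT + 2260) / 1000
= 87.71 * (4.186 * 54.95 + 2260) / 1000
= 218.3997 MJ

218.3997 MJ


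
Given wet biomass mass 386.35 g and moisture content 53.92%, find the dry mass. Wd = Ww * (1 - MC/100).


Wd = Ww * (1 - MC/100)
= 386.35 * (1 - 53.92/100)
= 178.0301 g

178.0301 g


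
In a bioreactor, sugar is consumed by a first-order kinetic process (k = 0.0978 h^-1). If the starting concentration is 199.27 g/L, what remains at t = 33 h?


S = S0 * exp(-k * t)
S = 199.27 * exp(-0.0978 * 33)
S = 7.9031 g/L

7.9031 g/L


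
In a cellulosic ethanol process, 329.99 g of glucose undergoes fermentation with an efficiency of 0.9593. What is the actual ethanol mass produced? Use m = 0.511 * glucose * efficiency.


Actual ethanol: m = 0.511 * 329.99 * 0.9593
m = 161.7619 g

161.7619 g


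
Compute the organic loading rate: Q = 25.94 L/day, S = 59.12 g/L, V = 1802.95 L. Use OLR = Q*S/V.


OLR = Q * S / V
= 25.94 * 59.12 / 1802.95
= 0.8506 g/L/day

0.8506 g/L/day


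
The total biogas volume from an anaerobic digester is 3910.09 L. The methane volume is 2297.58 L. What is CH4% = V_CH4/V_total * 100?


CH4% = V_CH4 / V_total * 100
= 2297.58 / 3910.09 * 100
= 58.7603%

58.7603%


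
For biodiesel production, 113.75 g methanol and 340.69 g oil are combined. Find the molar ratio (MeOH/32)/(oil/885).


Molar ratio = n_MeOH / n_oil = (MeOH/32) / (oil/885) = (MeOH * 885) / (32 * oil)
= (113.75 * 885) / (32 * 340.69)
= 9.2339

9.2339


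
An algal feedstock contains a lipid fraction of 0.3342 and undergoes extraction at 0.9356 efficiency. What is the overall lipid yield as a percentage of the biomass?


Y = lipid_content * extraction_eff * 100
= 0.3342 * 0.9356 * 100
= 31.2678%

31.2678%


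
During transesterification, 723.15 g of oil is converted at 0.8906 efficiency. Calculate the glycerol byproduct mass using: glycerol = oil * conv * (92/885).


glycerol = oil * conv * (92/885)
= 723.15 * 0.8906 * 92 / 885
= 66.9508 g

66.9508 g


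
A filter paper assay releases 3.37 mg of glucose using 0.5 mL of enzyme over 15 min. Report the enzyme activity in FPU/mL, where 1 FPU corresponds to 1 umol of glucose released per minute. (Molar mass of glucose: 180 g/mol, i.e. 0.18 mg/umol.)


Activity = glucose_mg / (0.18 mg/umol * V_mL * t_min)
= 3.37 / (0.18 * 0.5 * 15)
= 2.4963 FPU/mL

2.4963 FPU/mL


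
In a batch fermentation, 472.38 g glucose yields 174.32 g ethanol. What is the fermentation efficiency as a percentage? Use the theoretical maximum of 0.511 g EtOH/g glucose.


Fermentation efficiency = (actual / (0.511 * glucose)) * 100
= (174.32 / (0.511 * 472.38)) * 100
= 72.2162%

72.2162%


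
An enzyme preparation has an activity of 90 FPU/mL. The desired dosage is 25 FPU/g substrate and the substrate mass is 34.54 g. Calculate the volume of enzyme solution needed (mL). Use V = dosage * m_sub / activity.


V = dosage * m_sub / activity
V = 25 * 34.54 / 90
V = 9.5944 mL

9.5944 mL


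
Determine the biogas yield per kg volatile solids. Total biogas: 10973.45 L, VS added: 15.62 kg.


Y = V / VS
= 10973.45 / 15.62
= 702.5256 L/kg VS

702.5256 L/kg VS


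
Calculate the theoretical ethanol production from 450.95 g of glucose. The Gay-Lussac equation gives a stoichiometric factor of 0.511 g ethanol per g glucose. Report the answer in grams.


Theoretical ethanol yield: m_EtOH = 0.511 * m_glucose
m_EtOH = 0.511 * 450.95 = 230.4355 g

230.4355 g


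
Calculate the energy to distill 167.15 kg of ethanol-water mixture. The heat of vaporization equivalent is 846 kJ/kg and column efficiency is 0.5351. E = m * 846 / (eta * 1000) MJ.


E = m * 846 / (eta * 1000)
= 167.15 * 846 / (0.5351 * 1000)
= 264.2663 MJ

264.2663 MJ


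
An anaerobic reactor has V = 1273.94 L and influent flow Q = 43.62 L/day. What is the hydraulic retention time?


HRT = V / Q
= 1273.94 / 43.62
= 29.2054 days

29.2054 days


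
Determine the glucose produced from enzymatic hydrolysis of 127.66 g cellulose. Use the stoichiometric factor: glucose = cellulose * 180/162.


glucose = cellulose * 180/162
= 127.66 * 180/162
= 141.8444 g

141.8444 g


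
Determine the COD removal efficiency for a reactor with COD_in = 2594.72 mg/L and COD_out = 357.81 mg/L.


eta = (COD_in - COD_out) / COD_in * 100
= (2594.72 - 357.81) / 2594.72 * 100
= 86.2101%

86.2101%


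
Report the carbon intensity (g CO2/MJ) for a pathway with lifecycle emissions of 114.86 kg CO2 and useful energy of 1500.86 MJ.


CI = CO2 * 1000 / E
= 114.86 * 1000 / 1500.86
= 76.5295 g CO2/MJ

76.5295 g CO2/MJ


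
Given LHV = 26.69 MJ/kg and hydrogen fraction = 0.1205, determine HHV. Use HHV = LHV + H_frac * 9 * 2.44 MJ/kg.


HHV = LHV + H_frac * 9 * 2.44
= 26.69 + 0.1205 * 9 * 2.44
= 29.3362 MJ/kg

29.3362 MJ/kg


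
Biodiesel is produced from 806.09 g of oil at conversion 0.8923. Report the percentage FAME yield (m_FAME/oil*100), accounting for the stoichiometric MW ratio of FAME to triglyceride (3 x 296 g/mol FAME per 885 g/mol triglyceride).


m_FAME = oil * conv * (3 * 296 / 885) = oil * conv * (888/885)
= 806.09 * 0.8923 * 888 / 885
= 721.7123 g
Y = m_FAME / oil * 100 = conv * (888/885) * 100
= 0.8923 * 888 / 885 * 100
= 89.53%

89.53%


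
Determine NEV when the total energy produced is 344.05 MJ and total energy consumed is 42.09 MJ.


NEV = E_out - E_in
= 344.05 - 42.09
= 301.9600 MJ

301.9600 MJ


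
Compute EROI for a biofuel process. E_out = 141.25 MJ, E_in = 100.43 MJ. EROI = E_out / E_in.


EROI = E_out / E_in
= 141.25 / 100.43
= 1.4065

1.4065


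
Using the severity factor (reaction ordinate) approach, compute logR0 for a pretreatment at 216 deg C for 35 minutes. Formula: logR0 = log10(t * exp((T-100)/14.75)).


logR0 = log10(t * exp((T - 100) / 14.75))
= log10(35 * exp((216 - 100) / 14.75))
= 4.9595

4.9595


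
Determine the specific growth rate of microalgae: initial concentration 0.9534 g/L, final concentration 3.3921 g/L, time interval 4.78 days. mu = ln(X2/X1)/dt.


mu = ln(X2/X1) / dt
= ln(3.3921/0.9534) / 4.78
= 0.2655 per day

0.2655 per day


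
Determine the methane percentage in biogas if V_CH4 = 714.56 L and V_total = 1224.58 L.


CH4% = V_CH4 / V_total * 100
= 714.56 / 1224.58 * 100
= 58.3514%

58.3514%


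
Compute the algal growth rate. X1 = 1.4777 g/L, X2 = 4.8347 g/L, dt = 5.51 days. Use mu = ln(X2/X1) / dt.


mu = ln(X2/X1) / dt
= ln(4.8347/1.4777) / 5.51
= 0.2151 per day

0.2151 per day


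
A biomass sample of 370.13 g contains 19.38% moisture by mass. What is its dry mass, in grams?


Wd = Ww * (1 - MC/100)
= 370.13 * (1 - 19.38/100)
= 298.3988 g

298.3988 g


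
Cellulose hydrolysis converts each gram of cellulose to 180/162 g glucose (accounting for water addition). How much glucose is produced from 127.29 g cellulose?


glucose = cellulose * 180/162
= 127.29 * 180/162
= 141.4333 g

141.4333 g


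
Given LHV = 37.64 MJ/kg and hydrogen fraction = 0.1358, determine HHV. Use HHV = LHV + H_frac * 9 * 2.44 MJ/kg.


HHV = LHV + H_frac * 9 * 2.44
= 37.64 + 0.1358 * 9 * 2.44
= 40.6222 MJ/kg

40.6222 MJ/kg


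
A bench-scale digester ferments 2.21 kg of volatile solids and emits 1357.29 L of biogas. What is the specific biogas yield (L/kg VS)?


Y = V / VS
= 1357.29 / 2.21
= 614.1584 L/kg VS

614.1584 L/kg VS


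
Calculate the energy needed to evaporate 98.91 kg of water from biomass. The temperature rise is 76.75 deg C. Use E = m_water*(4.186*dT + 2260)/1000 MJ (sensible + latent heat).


E = m_water * (4.186 * dT + 2260) / 1000
= 98.91 * (4.186 * 76.75 + 2260) / 1000
= 255.3140 MJ

255.3140 MJ


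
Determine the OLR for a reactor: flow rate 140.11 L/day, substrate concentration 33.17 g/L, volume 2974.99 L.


OLR = Q * S / V
= 140.11 * 33.17 / 2974.99
= 1.5622 g/L/day

1.5622 g/L/day


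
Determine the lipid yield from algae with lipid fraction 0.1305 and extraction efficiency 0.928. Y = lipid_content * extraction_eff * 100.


Y = lipid_content * extraction_eff * 100
= 0.1305 * 0.928 * 100
= 12.1104%

12.1104%


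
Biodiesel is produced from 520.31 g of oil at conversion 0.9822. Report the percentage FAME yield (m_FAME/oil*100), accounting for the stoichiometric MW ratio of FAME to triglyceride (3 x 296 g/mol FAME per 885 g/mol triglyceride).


m_FAME = oil * conv * (3 * 296 / 885) = oil * conv * (888/885)
= 520.31 * 0.9822 * 888 / 885
= 512.7808 g
Y = m_FAME / oil * 100 = conv * (888/885) * 100
= 0.9822 * 888 / 885 * 100
= 98.55%

98.55%


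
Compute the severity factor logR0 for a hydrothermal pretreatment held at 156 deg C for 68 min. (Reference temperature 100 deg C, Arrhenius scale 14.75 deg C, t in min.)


logR0 = log10(t * exp((T - 100) / 14.75))
= log10(68 * exp((156 - 100) / 14.75))
= 3.4814

3.4814


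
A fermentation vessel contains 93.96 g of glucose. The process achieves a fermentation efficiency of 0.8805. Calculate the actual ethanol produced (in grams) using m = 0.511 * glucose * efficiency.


Actual ethanol: m = 0.511 * 93.96 * 0.8805
m = 42.2759 g

42.2759 g


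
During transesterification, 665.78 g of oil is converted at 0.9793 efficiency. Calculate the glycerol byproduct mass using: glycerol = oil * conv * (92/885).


glycerol = oil * conv * (92/885)
= 665.78 * 0.9793 * 92 / 885
= 67.7784 g

67.7784 g


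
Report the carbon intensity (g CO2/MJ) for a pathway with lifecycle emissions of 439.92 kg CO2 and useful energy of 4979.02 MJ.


CI = CO2 * 1000 / E
= 439.92 * 1000 / 4979.02
= 88.3547 g CO2/MJ

88.3547 g CO2/MJ


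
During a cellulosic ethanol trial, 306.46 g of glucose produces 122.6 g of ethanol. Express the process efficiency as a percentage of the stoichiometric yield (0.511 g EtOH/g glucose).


Fermentation efficiency = (actual / (0.511 * glucose)) * 100
= (122.6 / (0.511 * 306.46)) * 100
= 78.2881%

78.2881%


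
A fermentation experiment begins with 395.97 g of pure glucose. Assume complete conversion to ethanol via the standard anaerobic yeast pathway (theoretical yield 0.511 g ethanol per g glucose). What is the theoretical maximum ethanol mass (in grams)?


Theoretical ethanol yield: m_EtOH = 0.511 * m_glucose
m_EtOH = 0.511 * 395.97 = 202.3407 g

202.3407 g


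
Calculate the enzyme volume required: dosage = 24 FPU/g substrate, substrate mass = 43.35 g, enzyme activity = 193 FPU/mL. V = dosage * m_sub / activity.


V = dosage * m_sub / activity
V = 24 * 43.35 / 193
V = 5.3907 mL

5.3907 mL


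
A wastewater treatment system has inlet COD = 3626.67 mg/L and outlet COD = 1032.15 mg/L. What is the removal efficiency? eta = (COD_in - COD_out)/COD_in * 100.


eta = (COD_in - COD_out) / COD_in * 100
= (3626.67 - 1032.15) / 3626.67 * 100
= 71.5400%

71.5400%


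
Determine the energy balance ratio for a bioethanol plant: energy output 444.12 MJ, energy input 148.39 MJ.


EROI = E_out / E_in
= 444.12 / 148.39
= 2.9929

2.9929


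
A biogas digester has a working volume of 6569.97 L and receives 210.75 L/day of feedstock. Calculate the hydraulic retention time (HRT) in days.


HRT = V / Q
= 6569.97 / 210.75
= 31.1742 days

31.1742 days


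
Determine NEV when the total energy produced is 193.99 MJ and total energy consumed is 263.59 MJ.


NEV = E_out - E_in
= 193.99 - 263.59
= -69.6000 MJ

-69.6000 MJ


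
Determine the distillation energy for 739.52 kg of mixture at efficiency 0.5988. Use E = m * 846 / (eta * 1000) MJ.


E = m * 846 / (eta * 1000)
= 739.52 * 846 / (0.5988 * 1000)
= 1044.8128 MJ

1044.8128 MJ


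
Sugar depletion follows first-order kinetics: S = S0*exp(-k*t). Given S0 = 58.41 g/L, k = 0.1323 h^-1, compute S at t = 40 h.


S = S0 * exp(-k * t)
S = 58.41 * exp(-0.1323 * 40)
S = 0.2939 g/L

0.2939 g/L


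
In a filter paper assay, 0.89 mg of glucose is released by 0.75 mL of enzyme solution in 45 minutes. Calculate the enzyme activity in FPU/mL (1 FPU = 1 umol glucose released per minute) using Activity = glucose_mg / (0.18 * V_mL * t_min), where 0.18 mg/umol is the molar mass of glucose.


Activity = glucose_mg / (0.18 mg/umol * V_mL * t_min)
= 0.89 / (0.18 * 0.75 * 45)
= 0.1465 FPU/mL

0.1465 FPU/mL


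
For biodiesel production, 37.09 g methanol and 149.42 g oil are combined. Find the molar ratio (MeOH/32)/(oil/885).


Molar ratio = n_MeOH / n_oil = (MeOH/32) / (oil/885) = (MeOH * 885) / (32 * oil)
= (37.09 * 885) / (32 * 149.42)
= 6.8650

6.8650


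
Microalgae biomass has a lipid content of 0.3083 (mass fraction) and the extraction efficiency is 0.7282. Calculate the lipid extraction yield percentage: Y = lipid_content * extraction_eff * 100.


Y = lipid_content * extraction_eff * 100
= 0.3083 * 0.7282 * 100
= 22.4504%

22.4504%


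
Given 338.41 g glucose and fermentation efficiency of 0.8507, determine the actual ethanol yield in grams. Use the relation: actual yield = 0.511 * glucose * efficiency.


Actual ethanol: m = 0.511 * 338.41 * 0.8507
m = 147.1094 g

147.1094 g


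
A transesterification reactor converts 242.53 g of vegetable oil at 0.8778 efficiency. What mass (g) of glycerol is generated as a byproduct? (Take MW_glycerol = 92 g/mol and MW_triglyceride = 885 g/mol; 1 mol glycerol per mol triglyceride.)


glycerol = oil * conv * (92/885)
= 242.53 * 0.8778 * 92 / 885
= 22.1312 g

22.1312 g


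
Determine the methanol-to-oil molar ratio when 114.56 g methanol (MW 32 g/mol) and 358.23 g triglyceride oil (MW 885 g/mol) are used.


Molar ratio = n_MeOH / n_oil = (MeOH/32) / (oil/885) = (MeOH * 885) / (32 * oil)
= (114.56 * 885) / (32 * 358.23)
= 8.8443

8.8443


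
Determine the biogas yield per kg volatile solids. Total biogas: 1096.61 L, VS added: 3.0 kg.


Y = V / VS
= 1096.61 / 3.0
= 365.5367 L/kg VS

365.5367 L/kg VS


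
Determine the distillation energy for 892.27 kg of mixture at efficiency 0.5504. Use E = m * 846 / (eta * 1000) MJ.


E = m * 846 / (eta * 1000)
= 892.27 * 846 / (0.5504 * 1000)
= 1371.4761 MJ

1371.4761 MJ


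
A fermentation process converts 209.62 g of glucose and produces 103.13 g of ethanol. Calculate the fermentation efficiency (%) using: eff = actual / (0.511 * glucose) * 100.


Fermentation efficiency = (actual / (0.511 * glucose)) * 100
= (103.13 / (0.511 * 209.62)) * 100
= 96.2790%

96.2790%


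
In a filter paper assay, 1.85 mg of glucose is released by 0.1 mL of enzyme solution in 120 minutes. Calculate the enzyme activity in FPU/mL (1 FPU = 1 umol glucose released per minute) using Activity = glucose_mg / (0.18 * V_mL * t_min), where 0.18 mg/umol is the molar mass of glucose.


Activity = glucose_mg / (0.18 mg/umol * V_mL * t_min)
= 1.85 / (0.18 * 0.1 * 120)
= 0.8565 FPU/mL

0.8565 FPU/mL


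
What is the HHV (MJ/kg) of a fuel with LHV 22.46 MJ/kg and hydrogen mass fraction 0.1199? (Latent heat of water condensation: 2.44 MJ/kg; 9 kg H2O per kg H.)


HHV = LHV + H_frac * 9 * 2.44
= 22.46 + 0.1199 * 9 * 2.44
= 25.0930 MJ/kg

25.0930 MJ/kg


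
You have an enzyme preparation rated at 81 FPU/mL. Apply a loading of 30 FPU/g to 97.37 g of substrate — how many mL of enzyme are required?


V = dosage * m_sub / activity
V = 30 * 97.37 / 81
V = 36.0630 mL

36.0630 mL


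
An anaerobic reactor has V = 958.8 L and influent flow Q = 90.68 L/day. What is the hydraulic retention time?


HRT = V / Q
= 958.8 / 90.68
= 10.5734 days

10.5734 days


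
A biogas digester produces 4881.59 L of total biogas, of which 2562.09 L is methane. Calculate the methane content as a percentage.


CH4% = V_CH4 / V_total * 100
= 2562.09 / 4881.59 * 100
= 52.4847%

52.4847%


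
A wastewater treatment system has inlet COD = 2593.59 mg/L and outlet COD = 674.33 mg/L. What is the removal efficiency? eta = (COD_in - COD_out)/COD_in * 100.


eta = (COD_in - COD_out) / COD_in * 100
= (2593.59 - 674.33) / 2593.59 * 100
= 74.0001%

74.0001%


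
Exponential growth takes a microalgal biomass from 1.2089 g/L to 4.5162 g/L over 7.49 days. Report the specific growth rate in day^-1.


mu = ln(X2/X1) / dt
= ln(4.5162/1.2089) / 7.49
= 0.1760 per day

0.1760 per day


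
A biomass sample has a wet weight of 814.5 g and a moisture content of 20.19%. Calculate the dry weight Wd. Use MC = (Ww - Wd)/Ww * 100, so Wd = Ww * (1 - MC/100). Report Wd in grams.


Wd = Ww * (1 - MC/100)
= 814.5 * (1 - 20.19/100)
= 650.0525 g

650.0525 g


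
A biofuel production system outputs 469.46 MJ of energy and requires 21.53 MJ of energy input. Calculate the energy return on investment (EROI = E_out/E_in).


EROI = E_out / E_in
= 469.46 / 21.53
= 21.8049

21.8049


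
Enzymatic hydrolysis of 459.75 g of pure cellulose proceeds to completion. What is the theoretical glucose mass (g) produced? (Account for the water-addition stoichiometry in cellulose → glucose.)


glucose = cellulose * 180/162
= 459.75 * 180/162
= 510.8333 g

510.8333 g


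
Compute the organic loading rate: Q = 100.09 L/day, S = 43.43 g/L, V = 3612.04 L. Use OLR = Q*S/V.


OLR = Q * S / V
= 100.09 * 43.43 / 3612.04
= 1.2034 g/L/day

1.2034 g/L/day


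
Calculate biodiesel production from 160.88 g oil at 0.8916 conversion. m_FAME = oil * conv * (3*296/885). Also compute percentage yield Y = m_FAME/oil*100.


m_FAME = oil * conv * (3 * 296 / 885) = oil * conv * (888/885)
= 160.88 * 0.8916 * 888 / 885
= 143.9268 g
Y = m_FAME / oil * 100 = conv * (888/885) * 100
= 0.8916 * 888 / 885 * 100
= 89.46%

143.9268 g FAME; Y = 89.46%


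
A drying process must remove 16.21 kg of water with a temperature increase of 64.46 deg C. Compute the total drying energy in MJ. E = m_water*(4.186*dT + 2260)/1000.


E = m_water * (4.186 * dT + 2260) / 1000
= 16.21 * (4.186 * 64.46 + 2260) / 1000
= 41.0085 MJ

41.0085 MJ


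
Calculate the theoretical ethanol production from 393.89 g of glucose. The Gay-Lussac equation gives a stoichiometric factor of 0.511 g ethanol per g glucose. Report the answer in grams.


Theoretical ethanol yield: m_EtOH = 0.511 * m_glucose
m_EtOH = 0.511 * 393.89 = 201.2778 g

201.2778 g


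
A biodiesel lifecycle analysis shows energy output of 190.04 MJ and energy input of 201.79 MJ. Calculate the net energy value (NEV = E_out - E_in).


NEV = E_out - E_in
= 190.04 - 201.79
= -11.7500 MJ

-11.7500 MJ


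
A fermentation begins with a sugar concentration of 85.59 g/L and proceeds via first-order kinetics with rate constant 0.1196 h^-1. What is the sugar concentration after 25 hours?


S = S0 * exp(-k * t)
S = 85.59 * exp(-0.1196 * 25)
S = 4.3041 g/L

4.3041 g/L


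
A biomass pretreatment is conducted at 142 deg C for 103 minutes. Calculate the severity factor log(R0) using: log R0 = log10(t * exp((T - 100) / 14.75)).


logR0 = log10(t * exp((T - 100) / 14.75))
= log10(103 * exp((142 - 100) / 14.75))
= 3.2495

3.2495


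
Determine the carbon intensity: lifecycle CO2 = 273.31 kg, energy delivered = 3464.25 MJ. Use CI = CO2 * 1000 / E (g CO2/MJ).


CI = CO2 * 1000 / E
= 273.31 * 1000 / 3464.25
= 78.8944 g CO2/MJ

78.8944 g CO2/MJ


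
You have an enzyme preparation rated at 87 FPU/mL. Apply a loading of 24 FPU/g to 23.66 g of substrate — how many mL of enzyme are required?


V = dosage * m_sub / activity
V = 24 * 23.66 / 87
V = 6.5269 mL

6.5269 mL


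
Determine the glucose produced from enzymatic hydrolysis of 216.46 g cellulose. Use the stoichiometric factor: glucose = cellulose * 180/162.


glucose = cellulose * 180/162
= 216.46 * 180/162
= 240.5111 g

240.5111 g


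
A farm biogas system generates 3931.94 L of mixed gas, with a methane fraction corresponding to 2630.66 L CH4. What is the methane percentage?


CH4% = V_CH4 / V_total * 100
= 2630.66 / 3931.94 * 100
= 66.9049%

66.9049%


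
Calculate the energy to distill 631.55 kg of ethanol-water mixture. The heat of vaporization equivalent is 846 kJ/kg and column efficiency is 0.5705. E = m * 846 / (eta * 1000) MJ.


E = m * 846 / (eta * 1000)
= 631.55 * 846 / (0.5705 * 1000)
= 936.5316 MJ

936.5316 MJ


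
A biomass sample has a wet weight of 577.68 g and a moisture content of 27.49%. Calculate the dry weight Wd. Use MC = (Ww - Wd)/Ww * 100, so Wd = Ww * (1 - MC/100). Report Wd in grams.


Wd = Ww * (1 - MC/100)
= 577.68 * (1 - 27.49/100)
= 418.8758 g

418.8758 g


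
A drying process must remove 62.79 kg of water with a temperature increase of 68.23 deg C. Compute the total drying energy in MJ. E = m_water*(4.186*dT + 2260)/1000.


E = m_water * (4.186 * dT + 2260) / 1000
= 62.79 * (4.186 * 68.23 + 2260) / 1000
= 159.8389 MJ

159.8389 MJ


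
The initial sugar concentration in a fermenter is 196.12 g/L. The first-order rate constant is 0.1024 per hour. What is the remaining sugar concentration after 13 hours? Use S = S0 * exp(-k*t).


S = S0 * exp(-k * t)
S = 196.12 * exp(-0.1024 * 13)
S = 51.8071 g/L

51.8071 g/L


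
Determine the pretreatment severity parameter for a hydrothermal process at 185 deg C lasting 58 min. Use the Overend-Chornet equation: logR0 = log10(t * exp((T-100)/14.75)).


logR0 = log10(t * exp((T - 100) / 14.75))
= log10(58 * exp((185 - 100) / 14.75))
= 4.2661

4.2661


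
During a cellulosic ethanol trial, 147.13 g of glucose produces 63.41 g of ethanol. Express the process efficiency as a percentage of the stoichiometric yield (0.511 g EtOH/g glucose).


Fermentation efficiency = (actual / (0.511 * glucose)) * 100
= (63.41 / (0.511 * 147.13)) * 100
= 84.3404%

84.3404%


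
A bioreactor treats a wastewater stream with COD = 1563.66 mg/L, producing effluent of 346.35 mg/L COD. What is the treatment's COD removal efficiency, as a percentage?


eta = (COD_in - COD_out) / COD_in * 100
= (1563.66 - 346.35) / 1563.66 * 100
= 77.8500%

77.8500%


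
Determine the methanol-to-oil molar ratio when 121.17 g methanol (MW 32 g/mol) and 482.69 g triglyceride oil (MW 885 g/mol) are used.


Molar ratio = n_MeOH / n_oil = (MeOH/32) / (oil/885) = (MeOH * 885) / (32 * oil)
= (121.17 * 885) / (32 * 482.69)
= 6.9426

6.9426


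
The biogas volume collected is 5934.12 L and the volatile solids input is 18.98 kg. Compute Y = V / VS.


Y = V / VS
= 5934.12 / 18.98
= 312.6512 L/kg VS

312.6512 L/kg VS


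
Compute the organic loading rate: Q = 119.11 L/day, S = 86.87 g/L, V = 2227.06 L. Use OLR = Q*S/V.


OLR = Q * S / V
= 119.11 * 86.87 / 2227.06
= 4.6461 g/L/day

4.6461 g/L/day


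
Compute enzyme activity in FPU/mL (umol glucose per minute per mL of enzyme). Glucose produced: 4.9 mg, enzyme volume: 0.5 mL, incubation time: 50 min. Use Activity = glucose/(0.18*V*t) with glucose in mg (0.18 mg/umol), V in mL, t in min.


Activity = glucose_mg / (0.18 mg/umol * V_mL * t_min)
= 4.9 / (0.18 * 0.5 * 50)
= 1.0889 FPU/mL

1.0889 FPU/mL


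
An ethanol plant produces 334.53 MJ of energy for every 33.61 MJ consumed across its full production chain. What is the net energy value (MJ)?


NEV = E_out - E_in
= 334.53 - 33.61
= 300.9200 MJ

300.9200 MJ


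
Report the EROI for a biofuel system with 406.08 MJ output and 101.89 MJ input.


EROI = E_out / E_in
= 406.08 / 101.89
= 3.9855

3.9855


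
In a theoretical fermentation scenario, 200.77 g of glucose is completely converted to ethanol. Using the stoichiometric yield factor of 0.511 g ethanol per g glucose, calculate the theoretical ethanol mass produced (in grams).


Theoretical ethanol yield: m_EtOH = 0.511 * m_glucose
m_EtOH = 0.511 * 200.77 = 102.5935 g

102.5935 g
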